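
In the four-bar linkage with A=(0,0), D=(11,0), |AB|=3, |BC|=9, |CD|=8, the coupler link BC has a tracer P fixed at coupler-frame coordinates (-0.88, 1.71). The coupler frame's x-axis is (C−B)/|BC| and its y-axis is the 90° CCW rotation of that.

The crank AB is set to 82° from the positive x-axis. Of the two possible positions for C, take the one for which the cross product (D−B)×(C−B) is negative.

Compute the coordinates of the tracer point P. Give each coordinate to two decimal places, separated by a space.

A=(0,0), D=(11.00,0)
B = A + 3.00·(cos82°, sin82°) = (0.4175, 2.9708)
|BD| = 10.9916
circle(B,9.00) ∩ circle(D,8.00): a=6.2691, h=6.4574
  candidates: C₊=(8.1986,7.4935) cross=70.977; C₋=(4.7080,-4.9407) cross=-70.977
  mode - wants cross < 0 → take C=(4.7080,-4.9407) (cross=-70.977)
ex = (C−B)/|BC| = (0.4767,-0.8791); ey = (0.8791,0.4767)
P = B + -0.88·ex + 1.71·ey = (1.5012,4.5596)

1.50 4.56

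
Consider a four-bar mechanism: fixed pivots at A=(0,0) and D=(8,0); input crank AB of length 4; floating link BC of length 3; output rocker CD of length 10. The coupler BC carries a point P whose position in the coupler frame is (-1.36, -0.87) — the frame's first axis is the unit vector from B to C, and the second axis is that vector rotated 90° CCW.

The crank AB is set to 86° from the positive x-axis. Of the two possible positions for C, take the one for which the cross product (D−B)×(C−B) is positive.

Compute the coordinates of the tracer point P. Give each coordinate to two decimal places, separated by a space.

0.90 2.50

A=(0,0), D=(8.00,0)
B = A + 4.00·(cos86°, sin86°) = (0.2790, 3.9903)
|BD| = 8.6911
circle(B,3.00) ∩ circle(D,10.00): a=-0.8897, h=2.8650
  candidates: C₊=(0.8041,6.9440) cross=24.900; C₋=(-1.8267,1.8535) cross=-24.900
  mode + wants cross > 0 → take C=(0.8041,6.9440) (cross=24.900)
ex = (C−B)/|BC| = (0.1750,0.9846); ey = (-0.9846,0.1750)
P = B + -1.36·ex + -0.87·ey = (0.8976,2.4990)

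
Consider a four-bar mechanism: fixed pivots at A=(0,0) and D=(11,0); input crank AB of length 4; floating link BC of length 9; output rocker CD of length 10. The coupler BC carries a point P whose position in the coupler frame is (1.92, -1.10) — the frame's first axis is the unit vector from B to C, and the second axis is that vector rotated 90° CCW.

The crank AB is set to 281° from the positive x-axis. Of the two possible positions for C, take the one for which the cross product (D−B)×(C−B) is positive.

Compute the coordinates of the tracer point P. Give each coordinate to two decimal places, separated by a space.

A=(0,0), D=(11.00,0)
B = A + 4.00·(cos281°, sin281°) = (0.7632, -3.9265)
|BD| = 10.9640
circle(B,9.00) ∩ circle(D,10.00): a=4.6155, h=7.7264
  candidates: C₊=(2.3056,4.9403) cross=84.712; C₋=(7.8397,-9.4875) cross=-84.712
  mode + wants cross > 0 → take C=(2.3056,4.9403) (cross=84.712)
ex = (C−B)/|BC| = (0.1714,0.9852); ey = (-0.9852,0.1714)
P = B + 1.92·ex + -1.10·ey = (2.1760,-2.2234)

2.18 -2.22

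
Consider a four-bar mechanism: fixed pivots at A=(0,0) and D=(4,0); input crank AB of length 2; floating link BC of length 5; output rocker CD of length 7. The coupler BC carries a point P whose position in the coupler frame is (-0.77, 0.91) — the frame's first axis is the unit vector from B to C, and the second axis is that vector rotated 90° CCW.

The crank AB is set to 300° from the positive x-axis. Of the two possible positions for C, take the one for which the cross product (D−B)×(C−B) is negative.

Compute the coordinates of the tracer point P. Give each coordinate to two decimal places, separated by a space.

1.77 -0.82

A=(0,0), D=(4.00,0)
B = A + 2.00·(cos300°, sin300°) = (1.0000, -1.7321)
|BD| = 3.4641
circle(B,5.00) ∩ circle(D,7.00): a=-1.7321, h=4.6904
  candidates: C₊=(-2.8452,1.4639) cross=16.248; C₋=(1.8452,-6.6601) cross=-16.248
  mode - wants cross < 0 → take C=(1.8452,-6.6601) (cross=-16.248)
ex = (C−B)/|BC| = (0.1690,-0.9856); ey = (0.9856,0.1690)
P = B + -0.77·ex + 0.91·ey = (1.7667,-0.8193)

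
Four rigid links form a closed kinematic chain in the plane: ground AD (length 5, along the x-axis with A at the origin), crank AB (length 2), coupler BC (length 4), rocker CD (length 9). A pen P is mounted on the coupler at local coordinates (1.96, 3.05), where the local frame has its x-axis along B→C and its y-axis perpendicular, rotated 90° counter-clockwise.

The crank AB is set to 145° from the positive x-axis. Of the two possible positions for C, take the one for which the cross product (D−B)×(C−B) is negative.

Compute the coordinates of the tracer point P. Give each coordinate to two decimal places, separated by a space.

-0.04 -2.11

A=(0,0), D=(5.00,0)
B = A + 2.00·(cos145°, sin145°) = (-1.6383, 1.1472)
|BD| = 6.7367
circle(B,4.00) ∩ circle(D,9.00): a=-1.4560, h=3.7256
  candidates: C₊=(-2.4386,5.0663) cross=25.098; C₋=(-3.7074,-2.2761) cross=-25.098
  mode - wants cross < 0 → take C=(-3.7074,-2.2761) (cross=-25.098)
ex = (C−B)/|BC| = (-0.5173,-0.8558); ey = (0.8558,-0.5173)
P = B + 1.96·ex + 3.05·ey = (-0.0419,-2.1080)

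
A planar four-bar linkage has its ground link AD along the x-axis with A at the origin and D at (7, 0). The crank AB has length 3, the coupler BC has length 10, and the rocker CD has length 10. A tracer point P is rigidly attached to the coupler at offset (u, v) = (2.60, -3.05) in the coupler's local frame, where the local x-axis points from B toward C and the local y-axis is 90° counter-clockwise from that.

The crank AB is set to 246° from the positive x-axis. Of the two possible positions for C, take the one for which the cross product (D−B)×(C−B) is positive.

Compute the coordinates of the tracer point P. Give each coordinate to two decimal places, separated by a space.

A=(0,0), D=(7.00,0)
B = A + 3.00·(cos246°, sin246°) = (-1.2202, -2.7406)
|BD| = 8.6650
circle(B,10.00) ∩ circle(D,10.00): a=4.3325, h=9.0127
  candidates: C₊=(0.0393,7.1797) cross=78.096; C₋=(5.7405,-9.9204) cross=-78.096
  mode + wants cross > 0 → take C=(0.0393,7.1797) (cross=78.096)
ex = (C−B)/|BC| = (0.1259,0.9920); ey = (-0.9920,0.1259)
P = B + 2.60·ex + -3.05·ey = (2.1330,-0.5455)

2.13 -0.55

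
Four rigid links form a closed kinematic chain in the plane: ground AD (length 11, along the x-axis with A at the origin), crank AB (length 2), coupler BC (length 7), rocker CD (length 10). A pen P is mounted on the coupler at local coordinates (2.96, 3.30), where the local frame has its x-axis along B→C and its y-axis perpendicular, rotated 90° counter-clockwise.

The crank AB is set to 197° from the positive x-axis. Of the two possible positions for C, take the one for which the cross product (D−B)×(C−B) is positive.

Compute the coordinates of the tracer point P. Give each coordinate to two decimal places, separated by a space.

-2.74 3.77

A=(0,0), D=(11.00,0)
B = A + 2.00·(cos197°, sin197°) = (-1.9126, -0.5847)
|BD| = 12.9258
circle(B,7.00) ∩ circle(D,10.00): a=4.4901, h=5.3702
  candidates: C₊=(2.3300,4.9831) cross=69.414; C₋=(2.8159,-5.7463) cross=-69.414
  mode + wants cross > 0 → take C=(2.3300,4.9831) (cross=69.414)
ex = (C−B)/|BC| = (0.6061,0.7954); ey = (-0.7954,0.6061)
P = B + 2.96·ex + 3.30·ey = (-2.7434,3.7697)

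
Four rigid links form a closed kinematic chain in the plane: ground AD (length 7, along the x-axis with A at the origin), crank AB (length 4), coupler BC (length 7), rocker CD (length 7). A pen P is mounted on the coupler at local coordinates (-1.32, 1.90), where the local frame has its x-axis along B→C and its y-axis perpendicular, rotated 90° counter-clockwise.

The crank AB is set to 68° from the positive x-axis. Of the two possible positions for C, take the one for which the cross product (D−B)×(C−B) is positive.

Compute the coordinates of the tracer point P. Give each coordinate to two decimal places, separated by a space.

-0.55 4.78

A=(0,0), D=(7.00,0)
B = A + 4.00·(cos68°, sin68°) = (1.4984, 3.7087)
|BD| = 6.6349
circle(B,7.00) ∩ circle(D,7.00): a=3.3175, h=6.1640
  candidates: C₊=(7.6947,6.9654) cross=40.897; C₋=(0.8037,-3.2567) cross=-40.897
  mode + wants cross > 0 → take C=(7.6947,6.9654) (cross=40.897)
ex = (C−B)/|BC| = (0.8852,0.4652); ey = (-0.4652,0.8852)
P = B + -1.32·ex + 1.90·ey = (-0.5540,4.7765)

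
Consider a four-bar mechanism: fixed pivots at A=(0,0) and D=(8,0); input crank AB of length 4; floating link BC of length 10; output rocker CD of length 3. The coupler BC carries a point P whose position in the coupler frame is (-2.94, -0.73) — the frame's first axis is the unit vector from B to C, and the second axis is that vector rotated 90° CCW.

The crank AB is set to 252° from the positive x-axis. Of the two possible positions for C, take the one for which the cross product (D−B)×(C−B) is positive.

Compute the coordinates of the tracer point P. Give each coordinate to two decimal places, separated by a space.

-3.03 -6.24

A=(0,0), D=(8.00,0)
B = A + 4.00·(cos252°, sin252°) = (-1.2361, -3.8042)
|BD| = 9.9888
circle(B,10.00) ∩ circle(D,3.00): a=9.5495, h=2.9677
  candidates: C₊=(6.4635,2.5767) cross=29.643; C₋=(8.7240,-2.9113) cross=-29.643
  mode + wants cross > 0 → take C=(6.4635,2.5767) (cross=29.643)
ex = (C−B)/|BC| = (0.7700,0.6381); ey = (-0.6381,0.7700)
P = B + -2.94·ex + -0.73·ey = (-3.0339,-6.2423)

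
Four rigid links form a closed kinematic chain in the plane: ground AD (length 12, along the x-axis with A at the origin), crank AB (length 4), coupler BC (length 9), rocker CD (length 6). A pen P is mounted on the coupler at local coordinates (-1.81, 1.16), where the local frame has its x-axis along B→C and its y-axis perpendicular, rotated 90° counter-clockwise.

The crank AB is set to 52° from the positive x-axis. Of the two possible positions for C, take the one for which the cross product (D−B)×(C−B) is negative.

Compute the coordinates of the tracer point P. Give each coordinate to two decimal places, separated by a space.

2.36 5.30

A=(0,0), D=(12.00,0)
B = A + 4.00·(cos52°, sin52°) = (2.4626, 3.1520)
|BD| = 10.0447
circle(B,9.00) ∩ circle(D,6.00): a=7.2623, h=5.3159
  candidates: C₊=(11.0263,5.9205) cross=53.396; C₋=(7.6900,-4.1742) cross=-53.396
  mode - wants cross < 0 → take C=(7.6900,-4.1742) (cross=-53.396)
ex = (C−B)/|BC| = (0.5808,-0.8140); ey = (0.8140,0.5808)
P = B + -1.81·ex + 1.16·ey = (2.3556,5.2992)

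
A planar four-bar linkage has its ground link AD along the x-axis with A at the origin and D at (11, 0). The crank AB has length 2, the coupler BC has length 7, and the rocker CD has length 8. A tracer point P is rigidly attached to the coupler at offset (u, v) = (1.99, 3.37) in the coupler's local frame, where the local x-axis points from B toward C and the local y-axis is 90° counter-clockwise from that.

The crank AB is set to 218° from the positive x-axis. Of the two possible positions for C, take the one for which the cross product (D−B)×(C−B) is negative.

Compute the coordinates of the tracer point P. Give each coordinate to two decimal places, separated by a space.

A=(0,0), D=(11.00,0)
B = A + 2.00·(cos218°, sin218°) = (-1.5760, -1.2313)
|BD| = 12.6362
circle(B,7.00) ∩ circle(D,8.00): a=5.7245, h=4.0286
  candidates: C₊=(3.7287,3.3359) cross=50.906; C₋=(4.5138,-4.6829) cross=-50.906
  mode - wants cross < 0 → take C=(4.5138,-4.6829) (cross=-50.906)
ex = (C−B)/|BC| = (0.8700,-0.4931); ey = (0.4931,0.8700)
P = B + 1.99·ex + 3.37·ey = (1.8169,0.7193)

1.82 0.72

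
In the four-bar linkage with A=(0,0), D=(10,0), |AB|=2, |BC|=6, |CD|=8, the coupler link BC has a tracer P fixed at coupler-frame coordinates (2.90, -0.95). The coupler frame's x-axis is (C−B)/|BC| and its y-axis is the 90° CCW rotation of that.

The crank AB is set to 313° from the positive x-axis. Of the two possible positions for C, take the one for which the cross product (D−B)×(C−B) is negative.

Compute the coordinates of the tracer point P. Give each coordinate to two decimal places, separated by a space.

2.36 -4.35

A=(0,0), D=(10.00,0)
B = A + 2.00·(cos313°, sin313°) = (1.3640, -1.4627)
|BD| = 8.7590
circle(B,6.00) ∩ circle(D,8.00): a=2.7811, h=5.3165
  candidates: C₊=(3.2183,4.2436) cross=46.567; C₋=(4.9939,-6.2401) cross=-46.567
  mode - wants cross < 0 → take C=(4.9939,-6.2401) (cross=-46.567)
ex = (C−B)/|BC| = (0.6050,-0.7962); ey = (0.7962,0.6050)
P = B + 2.90·ex + -0.95·ey = (2.3620,-4.3465)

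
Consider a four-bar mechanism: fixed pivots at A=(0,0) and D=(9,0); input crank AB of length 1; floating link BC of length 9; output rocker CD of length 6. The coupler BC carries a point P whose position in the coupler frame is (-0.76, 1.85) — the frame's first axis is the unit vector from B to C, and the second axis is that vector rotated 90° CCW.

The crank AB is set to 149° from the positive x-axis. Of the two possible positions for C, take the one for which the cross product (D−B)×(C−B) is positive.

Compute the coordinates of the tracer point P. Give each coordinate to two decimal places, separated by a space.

A=(0,0), D=(9.00,0)
B = A + 1.00·(cos149°, sin149°) = (-0.8572, 0.5150)
|BD| = 9.8706
circle(B,9.00) ∩ circle(D,6.00): a=7.2148, h=5.3802
  candidates: C₊=(6.6285,5.5115) cross=53.106; C₋=(6.0671,-5.2343) cross=-53.106
  mode + wants cross > 0 → take C=(6.6285,5.5115) (cross=53.106)
ex = (C−B)/|BC| = (0.8317,0.5552); ey = (-0.5552,0.8317)
P = B + -0.76·ex + 1.85·ey = (-2.5163,1.6318)

-2.52 1.63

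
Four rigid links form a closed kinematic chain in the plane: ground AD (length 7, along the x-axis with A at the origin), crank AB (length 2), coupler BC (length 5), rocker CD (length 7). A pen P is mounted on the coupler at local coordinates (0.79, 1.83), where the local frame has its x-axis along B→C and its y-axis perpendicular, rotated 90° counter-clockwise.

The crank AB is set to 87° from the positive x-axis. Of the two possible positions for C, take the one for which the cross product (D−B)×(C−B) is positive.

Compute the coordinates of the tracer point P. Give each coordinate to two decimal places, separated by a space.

A=(0,0), D=(7.00,0)
B = A + 2.00·(cos87°, sin87°) = (0.1047, 1.9973)
|BD| = 7.1788
circle(B,5.00) ∩ circle(D,7.00): a=1.9178, h=4.6176
  candidates: C₊=(3.2314,5.8990) cross=33.149; C₋=(0.6620,-2.9716) cross=-33.149
  mode + wants cross > 0 → take C=(3.2314,5.8990) (cross=33.149)
ex = (C−B)/|BC| = (0.6254,0.7803); ey = (-0.7803,0.6254)
P = B + 0.79·ex + 1.83·ey = (-0.8293,3.7581)

-0.83 3.76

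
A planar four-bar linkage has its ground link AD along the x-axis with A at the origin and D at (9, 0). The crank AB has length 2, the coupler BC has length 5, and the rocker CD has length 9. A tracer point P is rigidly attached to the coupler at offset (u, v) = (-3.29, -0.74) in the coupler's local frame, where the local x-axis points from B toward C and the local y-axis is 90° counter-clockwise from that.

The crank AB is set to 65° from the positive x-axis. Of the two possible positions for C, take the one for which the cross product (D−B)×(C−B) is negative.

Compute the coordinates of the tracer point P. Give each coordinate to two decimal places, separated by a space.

0.28 5.14

A=(0,0), D=(9.00,0)
B = A + 2.00·(cos65°, sin65°) = (0.8452, 1.8126)
|BD| = 8.3538
circle(B,5.00) ∩ circle(D,9.00): a=0.8251, h=4.9314
  candidates: C₊=(2.7207,6.4475) cross=41.196; C₋=(0.5807,-3.1804) cross=-41.196
  mode - wants cross < 0 → take C=(0.5807,-3.1804) (cross=-41.196)
ex = (C−B)/|BC| = (-0.0529,-0.9986); ey = (0.9986,-0.0529)
P = B + -3.29·ex + -0.74·ey = (0.2804,5.1372)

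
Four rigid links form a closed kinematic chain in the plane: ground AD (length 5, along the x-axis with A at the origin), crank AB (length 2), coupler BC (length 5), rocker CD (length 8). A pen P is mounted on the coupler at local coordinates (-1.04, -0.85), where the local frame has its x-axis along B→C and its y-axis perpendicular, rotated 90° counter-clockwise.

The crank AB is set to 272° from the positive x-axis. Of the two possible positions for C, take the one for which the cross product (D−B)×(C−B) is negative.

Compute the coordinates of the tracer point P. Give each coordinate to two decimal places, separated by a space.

-0.96 -1.13

A=(0,0), D=(5.00,0)
B = A + 2.00·(cos272°, sin272°) = (0.0698, -1.9988)
|BD| = 5.3200
circle(B,5.00) ∩ circle(D,8.00): a=-1.0055, h=4.8979
  candidates: C₊=(-2.7022,2.1625) cross=26.056; C₋=(0.9782,-6.9156) cross=-26.056
  mode - wants cross < 0 → take C=(0.9782,-6.9156) (cross=-26.056)
ex = (C−B)/|BC| = (0.1817,-0.9834); ey = (0.9834,0.1817)
P = B + -1.04·ex + -0.85·ey = (-0.9550,-1.1305)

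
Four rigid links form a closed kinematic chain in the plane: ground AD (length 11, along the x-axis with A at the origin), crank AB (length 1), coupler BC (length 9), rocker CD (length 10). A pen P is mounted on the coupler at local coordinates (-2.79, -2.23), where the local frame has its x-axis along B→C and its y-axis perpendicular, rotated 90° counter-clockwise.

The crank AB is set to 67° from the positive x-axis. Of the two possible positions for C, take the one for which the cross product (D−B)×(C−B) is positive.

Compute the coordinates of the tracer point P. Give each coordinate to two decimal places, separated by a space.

0.65 -2.64

A=(0,0), D=(11.00,0)
B = A + 1.00·(cos67°, sin67°) = (0.3907, 0.9205)
|BD| = 10.6491
circle(B,9.00) ∩ circle(D,10.00): a=4.4325, h=7.8328
  candidates: C₊=(5.4837,8.3409) cross=83.413; C₋=(4.1295,-7.2661) cross=-83.413
  mode + wants cross > 0 → take C=(5.4837,8.3409) (cross=83.413)
ex = (C−B)/|BC| = (0.5659,0.8245); ey = (-0.8245,0.5659)
P = B + -2.79·ex + -2.23·ey = (0.6505,-2.6417)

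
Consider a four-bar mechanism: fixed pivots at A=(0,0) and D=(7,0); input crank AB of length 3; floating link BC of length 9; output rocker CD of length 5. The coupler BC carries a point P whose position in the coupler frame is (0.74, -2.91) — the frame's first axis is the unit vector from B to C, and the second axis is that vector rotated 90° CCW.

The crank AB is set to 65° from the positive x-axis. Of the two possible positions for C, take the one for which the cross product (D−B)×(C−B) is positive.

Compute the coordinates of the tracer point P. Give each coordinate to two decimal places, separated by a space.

2.37 -0.08

A=(0,0), D=(7.00,0)
B = A + 3.00·(cos65°, sin65°) = (1.2679, 2.7189)
|BD| = 6.3443
circle(B,9.00) ∩ circle(D,5.00): a=7.5856, h=4.8435
  candidates: C₊=(10.1972,3.8442) cross=30.728; C₋=(6.0458,-4.9081) cross=-30.728
  mode + wants cross > 0 → take C=(10.1972,3.8442) (cross=30.728)
ex = (C−B)/|BC| = (0.9922,0.1250); ey = (-0.1250,0.9922)
P = B + 0.74·ex + -2.91·ey = (2.3659,-0.0757)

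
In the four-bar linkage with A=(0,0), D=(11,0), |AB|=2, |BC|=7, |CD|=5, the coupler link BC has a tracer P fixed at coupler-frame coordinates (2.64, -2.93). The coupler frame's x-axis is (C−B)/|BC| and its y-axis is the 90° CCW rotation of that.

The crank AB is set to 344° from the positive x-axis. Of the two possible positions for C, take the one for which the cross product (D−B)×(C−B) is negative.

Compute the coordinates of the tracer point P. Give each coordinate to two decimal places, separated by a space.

2.77 -4.40

A=(0,0), D=(11.00,0)
B = A + 2.00·(cos344°, sin344°) = (1.9225, -0.5513)
|BD| = 9.0942
circle(B,7.00) ∩ circle(D,5.00): a=5.8666, h=3.8187
  candidates: C₊=(7.5469,3.6161) cross=34.728; C₋=(8.0098,-4.0074) cross=-34.728
  mode - wants cross < 0 → take C=(8.0098,-4.0074) (cross=-34.728)
ex = (C−B)/|BC| = (0.8696,-0.4937); ey = (0.4937,0.8696)
P = B + 2.64·ex + -2.93·ey = (2.7717,-4.4027)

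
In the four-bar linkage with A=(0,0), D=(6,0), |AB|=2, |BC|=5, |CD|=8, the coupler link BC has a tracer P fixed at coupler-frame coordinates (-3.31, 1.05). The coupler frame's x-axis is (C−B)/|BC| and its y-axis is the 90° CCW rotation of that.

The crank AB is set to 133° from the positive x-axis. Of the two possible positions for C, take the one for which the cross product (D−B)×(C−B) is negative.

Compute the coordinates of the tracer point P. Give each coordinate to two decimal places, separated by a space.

-0.44 4.81

A=(0,0), D=(6.00,0)
B = A + 2.00·(cos133°, sin133°) = (-1.3640, 1.4627)
|BD| = 7.5079
circle(B,5.00) ∩ circle(D,8.00): a=1.1567, h=4.8644
  candidates: C₊=(0.7182,6.0085) cross=36.521; C₋=(-1.1772,-3.5338) cross=-36.521
  mode - wants cross < 0 → take C=(-1.1772,-3.5338) (cross=-36.521)
ex = (C−B)/|BC| = (0.0374,-0.9993); ey = (0.9993,0.0374)
P = B + -3.31·ex + 1.05·ey = (-0.4384,4.8096)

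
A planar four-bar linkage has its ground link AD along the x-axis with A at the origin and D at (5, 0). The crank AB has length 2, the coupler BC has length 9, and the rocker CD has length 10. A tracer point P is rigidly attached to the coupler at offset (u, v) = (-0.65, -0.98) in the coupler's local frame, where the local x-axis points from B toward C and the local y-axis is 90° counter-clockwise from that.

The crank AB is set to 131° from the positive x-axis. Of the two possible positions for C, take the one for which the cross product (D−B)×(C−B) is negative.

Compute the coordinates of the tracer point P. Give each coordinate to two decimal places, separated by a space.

A=(0,0), D=(5.00,0)
B = A + 2.00·(cos131°, sin131°) = (-1.3121, 1.5094)
|BD| = 6.4901
circle(B,9.00) ∩ circle(D,10.00): a=1.7813, h=8.8220
  candidates: C₊=(2.4721,9.6752) cross=57.255; C₋=(-1.6314,-7.4849) cross=-57.255
  mode - wants cross < 0 → take C=(-1.6314,-7.4849) (cross=-57.255)
ex = (C−B)/|BC| = (-0.0355,-0.9994); ey = (0.9994,-0.0355)
P = B + -0.65·ex + -0.98·ey = (-2.2684,2.1938)

-2.27 2.19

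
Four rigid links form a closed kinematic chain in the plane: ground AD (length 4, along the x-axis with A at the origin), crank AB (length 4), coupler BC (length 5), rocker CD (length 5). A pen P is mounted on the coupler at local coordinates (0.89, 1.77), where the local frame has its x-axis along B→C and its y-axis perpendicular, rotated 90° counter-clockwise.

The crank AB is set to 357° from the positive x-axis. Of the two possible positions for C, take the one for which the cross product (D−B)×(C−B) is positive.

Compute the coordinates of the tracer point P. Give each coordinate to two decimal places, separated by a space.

A=(0,0), D=(4.00,0)
B = A + 4.00·(cos357°, sin357°) = (3.9945, -0.2093)
|BD| = 0.2094
circle(B,5.00) ∩ circle(D,5.00): a=0.1047, h=4.9989
  candidates: C₊=(-0.9999,0.0262) cross=1.047; C₋=(8.9944,-0.2355) cross=-1.047
  mode + wants cross > 0 → take C=(-0.9999,0.0262) (cross=1.047)
ex = (C−B)/|BC| = (-0.9989,0.0471); ey = (-0.0471,-0.9989)
P = B + 0.89·ex + 1.77·ey = (3.0221,-1.9355)

3.02 -1.94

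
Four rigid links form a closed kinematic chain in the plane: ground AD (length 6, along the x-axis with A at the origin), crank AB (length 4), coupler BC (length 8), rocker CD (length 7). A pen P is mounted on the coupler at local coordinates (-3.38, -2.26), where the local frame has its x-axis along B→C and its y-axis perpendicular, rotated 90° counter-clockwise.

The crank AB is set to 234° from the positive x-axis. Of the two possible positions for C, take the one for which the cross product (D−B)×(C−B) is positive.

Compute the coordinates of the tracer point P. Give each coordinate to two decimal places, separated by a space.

A=(0,0), D=(6.00,0)
B = A + 4.00·(cos234°, sin234°) = (-2.3511, -3.2361)
|BD| = 8.9562
circle(B,8.00) ∩ circle(D,7.00): a=5.3155, h=5.9787
  candidates: C₊=(0.4450,4.2594) cross=53.547; C₋=(4.7655,-6.8903) cross=-53.547
  mode + wants cross > 0 → take C=(0.4450,4.2594) (cross=53.547)
ex = (C−B)/|BC| = (0.3495,0.9369); ey = (-0.9369,0.3495)
P = B + -3.38·ex + -2.26·ey = (-1.4151,-7.1928)

-1.42 -7.19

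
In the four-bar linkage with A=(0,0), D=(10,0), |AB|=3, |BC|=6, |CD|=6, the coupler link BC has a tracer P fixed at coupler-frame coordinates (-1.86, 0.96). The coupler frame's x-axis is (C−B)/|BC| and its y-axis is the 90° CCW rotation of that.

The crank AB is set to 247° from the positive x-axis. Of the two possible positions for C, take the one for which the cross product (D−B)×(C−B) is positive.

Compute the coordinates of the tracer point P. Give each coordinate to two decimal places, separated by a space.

-3.26 -2.87

A=(0,0), D=(10.00,0)
B = A + 3.00·(cos247°, sin247°) = (-1.1722, -2.7615)
|BD| = 11.5084
circle(B,6.00) ∩ circle(D,6.00): a=5.7542, h=1.6997
  candidates: C₊=(4.0060,0.2693) cross=19.561; C₋=(4.8218,-3.0308) cross=-19.561
  mode + wants cross > 0 → take C=(4.0060,0.2693) (cross=19.561)
ex = (C−B)/|BC| = (0.8630,0.5051); ey = (-0.5051,0.8630)
P = B + -1.86·ex + 0.96·ey = (-3.2624,-2.8725)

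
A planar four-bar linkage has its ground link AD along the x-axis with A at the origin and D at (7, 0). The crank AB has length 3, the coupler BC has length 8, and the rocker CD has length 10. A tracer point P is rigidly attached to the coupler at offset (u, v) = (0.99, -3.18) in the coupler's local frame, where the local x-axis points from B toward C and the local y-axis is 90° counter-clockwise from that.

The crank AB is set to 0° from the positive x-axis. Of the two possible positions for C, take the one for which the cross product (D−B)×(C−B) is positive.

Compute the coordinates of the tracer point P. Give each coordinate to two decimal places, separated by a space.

A=(0,0), D=(7.00,0)
B = A + 3.00·(cos0°, sin0°) = (3.0000, 0.0000)
|BD| = 4.0000
circle(B,8.00) ∩ circle(D,10.00): a=-2.5000, h=7.5993
  candidates: C₊=(0.5000,7.5993) cross=30.397; C₋=(0.5000,-7.5993) cross=-30.397
  mode + wants cross > 0 → take C=(0.5000,7.5993) (cross=30.397)
ex = (C−B)/|BC| = (-0.3125,0.9499); ey = (-0.9499,-0.3125)
P = B + 0.99·ex + -3.18·ey = (5.7114,1.9342)

5.71 1.93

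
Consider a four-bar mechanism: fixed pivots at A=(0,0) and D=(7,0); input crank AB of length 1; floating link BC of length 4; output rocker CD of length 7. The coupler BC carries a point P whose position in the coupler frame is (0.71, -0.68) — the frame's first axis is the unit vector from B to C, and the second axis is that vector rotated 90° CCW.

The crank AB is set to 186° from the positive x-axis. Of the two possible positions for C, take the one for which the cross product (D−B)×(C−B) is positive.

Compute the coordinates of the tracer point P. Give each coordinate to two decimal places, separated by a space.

-0.06 0.20

A=(0,0), D=(7.00,0)
B = A + 1.00·(cos186°, sin186°) = (-0.9945, -0.1045)
|BD| = 7.9952
circle(B,4.00) ∩ circle(D,7.00): a=1.9339, h=3.5015
  candidates: C₊=(0.8934,3.4219) cross=27.995; C₋=(0.9850,-3.5804) cross=-27.995
  mode + wants cross > 0 → take C=(0.8934,3.4219) (cross=27.995)
ex = (C−B)/|BC| = (0.4720,0.8816); ey = (-0.8816,0.4720)
P = B + 0.71·ex + -0.68·ey = (-0.0599,0.2005)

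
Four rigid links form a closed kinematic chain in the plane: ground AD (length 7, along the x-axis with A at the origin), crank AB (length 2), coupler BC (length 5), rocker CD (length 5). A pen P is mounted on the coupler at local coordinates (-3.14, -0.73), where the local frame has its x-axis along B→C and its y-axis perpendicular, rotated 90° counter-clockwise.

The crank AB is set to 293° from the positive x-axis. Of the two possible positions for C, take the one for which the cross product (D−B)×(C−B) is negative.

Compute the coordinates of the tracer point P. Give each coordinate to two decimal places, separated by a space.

A=(0,0), D=(7.00,0)
B = A + 2.00·(cos293°, sin293°) = (0.7815, -1.8410)
|BD| = 6.4853
circle(B,5.00) ∩ circle(D,5.00): a=3.2427, h=3.8059
  candidates: C₊=(2.8103,2.7289) cross=24.683; C₋=(4.9711,-4.5699) cross=-24.683
  mode - wants cross < 0 → take C=(4.9711,-4.5699) (cross=-24.683)
ex = (C−B)/|BC| = (0.8379,-0.5458); ey = (0.5458,0.8379)
P = B + -3.14·ex + -0.73·ey = (-2.2481,-0.7390)

-2.25 -0.74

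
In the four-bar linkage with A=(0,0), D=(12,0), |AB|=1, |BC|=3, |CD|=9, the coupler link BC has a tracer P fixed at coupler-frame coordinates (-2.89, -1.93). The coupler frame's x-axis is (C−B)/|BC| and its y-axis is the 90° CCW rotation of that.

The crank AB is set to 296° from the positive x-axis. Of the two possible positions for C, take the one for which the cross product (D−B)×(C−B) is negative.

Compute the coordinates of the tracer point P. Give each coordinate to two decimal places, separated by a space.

-2.96 -1.63

A=(0,0), D=(12.00,0)
B = A + 1.00·(cos296°, sin296°) = (0.4384, -0.8988)
|BD| = 11.5965
circle(B,3.00) ∩ circle(D,9.00): a=2.6939, h=1.3202
  candidates: C₊=(3.0218,0.6263) cross=15.310; C₋=(3.2265,-2.0063) cross=-15.310
  mode - wants cross < 0 → take C=(3.2265,-2.0063) (cross=-15.310)
ex = (C−B)/|BC| = (0.9294,-0.3692); ey = (0.3692,0.9294)
P = B + -2.89·ex + -1.93·ey = (-2.9600,-1.6256)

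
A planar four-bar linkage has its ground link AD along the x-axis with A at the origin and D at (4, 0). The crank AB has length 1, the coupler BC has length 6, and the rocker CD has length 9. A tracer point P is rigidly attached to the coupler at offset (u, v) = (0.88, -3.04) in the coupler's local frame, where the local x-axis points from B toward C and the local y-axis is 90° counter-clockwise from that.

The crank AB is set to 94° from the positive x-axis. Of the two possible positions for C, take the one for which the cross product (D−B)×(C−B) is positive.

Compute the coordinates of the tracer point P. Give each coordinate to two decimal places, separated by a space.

A=(0,0), D=(4.00,0)
B = A + 1.00·(cos94°, sin94°) = (-0.0698, 0.9976)
|BD| = 4.1902
circle(B,6.00) ∩ circle(D,9.00): a=-3.2745, h=5.0277
  candidates: C₊=(-2.0532,6.6602) cross=21.067; C₋=(-4.4471,-3.1060) cross=-21.067
  mode + wants cross > 0 → take C=(-2.0532,6.6602) (cross=21.067)
ex = (C−B)/|BC| = (-0.3306,0.9438); ey = (-0.9438,-0.3306)
P = B + 0.88·ex + -3.04·ey = (2.5084,2.8330)

2.51 2.83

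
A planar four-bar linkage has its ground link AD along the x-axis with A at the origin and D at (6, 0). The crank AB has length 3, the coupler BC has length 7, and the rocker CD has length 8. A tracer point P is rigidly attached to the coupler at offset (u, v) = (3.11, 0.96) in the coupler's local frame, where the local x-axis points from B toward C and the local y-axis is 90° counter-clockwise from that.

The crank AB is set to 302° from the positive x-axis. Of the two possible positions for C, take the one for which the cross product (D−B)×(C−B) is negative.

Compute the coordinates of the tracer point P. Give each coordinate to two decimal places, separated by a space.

4.29 -4.37

A=(0,0), D=(6.00,0)
B = A + 3.00·(cos302°, sin302°) = (1.5898, -2.5441)
|BD| = 5.0915
circle(B,7.00) ∩ circle(D,8.00): a=1.0727, h=6.9173
  candidates: C₊=(-0.9376,3.9837) cross=35.219; C₋=(5.9754,-8.0000) cross=-35.219
  mode - wants cross < 0 → take C=(5.9754,-8.0000) (cross=-35.219)
ex = (C−B)/|BC| = (0.6265,-0.7794); ey = (0.7794,0.6265)
P = B + 3.11·ex + 0.96·ey = (4.2865,-4.3666)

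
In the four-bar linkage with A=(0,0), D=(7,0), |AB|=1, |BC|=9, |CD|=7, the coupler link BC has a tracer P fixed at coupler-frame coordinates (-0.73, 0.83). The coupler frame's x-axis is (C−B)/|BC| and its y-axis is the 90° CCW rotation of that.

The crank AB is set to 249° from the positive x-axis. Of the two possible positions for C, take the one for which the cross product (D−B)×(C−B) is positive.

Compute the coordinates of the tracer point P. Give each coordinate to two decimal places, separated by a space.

A=(0,0), D=(7.00,0)
B = A + 1.00·(cos249°, sin249°) = (-0.3584, -0.9336)
|BD| = 7.4174
circle(B,9.00) ∩ circle(D,7.00): a=5.8658, h=6.8259
  candidates: C₊=(4.6016,6.5763) cross=50.630; C₋=(6.3199,-6.9669) cross=-50.630
  mode + wants cross > 0 → take C=(4.6016,6.5763) (cross=50.630)
ex = (C−B)/|BC| = (0.5511,0.8344); ey = (-0.8344,0.5511)
P = B + -0.73·ex + 0.83·ey = (-1.4533,-1.0853)

-1.45 -1.09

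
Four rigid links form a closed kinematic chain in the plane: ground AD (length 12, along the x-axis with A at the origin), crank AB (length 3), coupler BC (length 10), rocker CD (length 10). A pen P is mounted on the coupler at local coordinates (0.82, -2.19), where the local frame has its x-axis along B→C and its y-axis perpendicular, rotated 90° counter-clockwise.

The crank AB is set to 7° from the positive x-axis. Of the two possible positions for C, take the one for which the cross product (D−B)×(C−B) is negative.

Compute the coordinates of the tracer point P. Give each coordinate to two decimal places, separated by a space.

A=(0,0), D=(12.00,0)
B = A + 3.00·(cos7°, sin7°) = (2.9776, 0.3656)
|BD| = 9.0298
circle(B,10.00) ∩ circle(D,10.00): a=4.5149, h=8.9228
  candidates: C₊=(7.8501,9.0983) cross=80.571; C₋=(7.1275,-8.7326) cross=-80.571
  mode - wants cross < 0 → take C=(7.1275,-8.7326) (cross=-80.571)
ex = (C−B)/|BC| = (0.4150,-0.9098); ey = (0.9098,0.4150)
P = B + 0.82·ex + -2.19·ey = (1.3254,-1.2893)

1.33 -1.29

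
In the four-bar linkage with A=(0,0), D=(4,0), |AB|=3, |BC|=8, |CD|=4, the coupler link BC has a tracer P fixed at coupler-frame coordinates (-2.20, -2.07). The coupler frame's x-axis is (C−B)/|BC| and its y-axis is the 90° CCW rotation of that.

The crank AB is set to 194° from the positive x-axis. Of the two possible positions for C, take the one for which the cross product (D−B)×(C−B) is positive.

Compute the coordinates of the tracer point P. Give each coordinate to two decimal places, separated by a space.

A=(0,0), D=(4.00,0)
B = A + 3.00·(cos194°, sin194°) = (-2.9109, -0.7258)
|BD| = 6.9489
circle(B,8.00) ∩ circle(D,4.00): a=6.9282, h=3.9999
  candidates: C₊=(3.5617,3.9759) cross=27.795; C₋=(4.3972,-3.9802) cross=-27.795
  mode + wants cross > 0 → take C=(3.5617,3.9759) (cross=27.795)
ex = (C−B)/|BC| = (0.8091,0.5877); ey = (-0.5877,0.8091)
P = B + -2.20·ex + -2.07·ey = (-3.4743,-3.6935)

-3.47 -3.69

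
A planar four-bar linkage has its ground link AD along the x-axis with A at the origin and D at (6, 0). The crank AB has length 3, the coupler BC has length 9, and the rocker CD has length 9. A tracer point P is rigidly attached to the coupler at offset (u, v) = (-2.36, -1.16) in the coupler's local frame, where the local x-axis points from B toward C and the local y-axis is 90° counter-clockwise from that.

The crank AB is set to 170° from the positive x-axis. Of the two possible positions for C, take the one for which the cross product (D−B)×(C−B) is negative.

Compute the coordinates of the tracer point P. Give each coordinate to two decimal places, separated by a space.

A=(0,0), D=(6.00,0)
B = A + 3.00·(cos170°, sin170°) = (-2.9544, 0.5209)
|BD| = 8.9696
circle(B,9.00) ∩ circle(D,9.00): a=4.4848, h=7.8030
  candidates: C₊=(1.9760,8.0503) cross=69.989; C₋=(1.0696,-7.5294) cross=-69.989
  mode - wants cross < 0 → take C=(1.0696,-7.5294) (cross=-69.989)
ex = (C−B)/|BC| = (0.4471,-0.8945); ey = (0.8945,0.4471)
P = B + -2.36·ex + -1.16·ey = (-5.0472,2.1133)

-5.05 2.11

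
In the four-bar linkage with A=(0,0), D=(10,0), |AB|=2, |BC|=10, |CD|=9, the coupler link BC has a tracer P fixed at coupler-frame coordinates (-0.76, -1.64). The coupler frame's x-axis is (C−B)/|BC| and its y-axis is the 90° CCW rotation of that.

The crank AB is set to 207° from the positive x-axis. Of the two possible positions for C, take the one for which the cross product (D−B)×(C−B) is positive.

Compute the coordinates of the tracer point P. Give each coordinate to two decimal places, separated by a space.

A=(0,0), D=(10.00,0)
B = A + 2.00·(cos207°, sin207°) = (-1.7820, -0.9080)
|BD| = 11.8169
circle(B,10.00) ∩ circle(D,9.00): a=6.7124, h=7.4124
  candidates: C₊=(4.3410,6.9983) cross=87.592; C₋=(5.4801,-7.7827) cross=-87.592
  mode + wants cross > 0 → take C=(4.3410,6.9983) (cross=87.592)
ex = (C−B)/|BC| = (0.6123,0.7906); ey = (-0.7906,0.6123)
P = B + -0.76·ex + -1.64·ey = (-0.9507,-2.5130)

-0.95 -2.51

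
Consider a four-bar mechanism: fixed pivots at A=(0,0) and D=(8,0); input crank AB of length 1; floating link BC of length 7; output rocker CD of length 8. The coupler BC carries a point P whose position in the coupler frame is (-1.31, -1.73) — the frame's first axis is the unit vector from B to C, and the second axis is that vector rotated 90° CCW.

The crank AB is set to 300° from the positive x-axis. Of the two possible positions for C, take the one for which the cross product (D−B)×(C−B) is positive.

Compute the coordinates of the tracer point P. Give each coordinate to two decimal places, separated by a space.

1.78 -2.62

A=(0,0), D=(8.00,0)
B = A + 1.00·(cos300°, sin300°) = (0.5000, -0.8660)
|BD| = 7.5498
circle(B,7.00) ∩ circle(D,8.00): a=2.7815, h=6.4236
  candidates: C₊=(2.5263,5.8343) cross=48.497; C₋=(4.0000,-6.9282) cross=-48.497
  mode + wants cross > 0 → take C=(2.5263,5.8343) (cross=48.497)
ex = (C−B)/|BC| = (0.2895,0.9572); ey = (-0.9572,0.2895)
P = B + -1.31·ex + -1.73·ey = (1.7767,-2.6207)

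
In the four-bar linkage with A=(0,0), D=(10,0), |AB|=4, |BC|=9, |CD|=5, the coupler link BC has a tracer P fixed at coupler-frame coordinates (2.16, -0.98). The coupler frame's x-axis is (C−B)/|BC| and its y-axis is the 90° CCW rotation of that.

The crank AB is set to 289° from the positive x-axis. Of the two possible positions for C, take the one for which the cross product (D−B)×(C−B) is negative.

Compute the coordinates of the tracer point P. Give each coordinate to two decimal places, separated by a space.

3.31 -5.04

A=(0,0), D=(10.00,0)
B = A + 4.00·(cos289°, sin289°) = (1.3023, -3.7821)
|BD| = 9.4844
circle(B,9.00) ∩ circle(D,5.00): a=7.6944, h=4.6686
  candidates: C₊=(6.4968,3.5676) cross=44.279; C₋=(10.2201,-4.9952) cross=-44.279
  mode - wants cross < 0 → take C=(10.2201,-4.9952) (cross=-44.279)
ex = (C−B)/|BC| = (0.9909,-0.1348); ey = (0.1348,0.9909)
P = B + 2.16·ex + -0.98·ey = (3.3105,-5.0443)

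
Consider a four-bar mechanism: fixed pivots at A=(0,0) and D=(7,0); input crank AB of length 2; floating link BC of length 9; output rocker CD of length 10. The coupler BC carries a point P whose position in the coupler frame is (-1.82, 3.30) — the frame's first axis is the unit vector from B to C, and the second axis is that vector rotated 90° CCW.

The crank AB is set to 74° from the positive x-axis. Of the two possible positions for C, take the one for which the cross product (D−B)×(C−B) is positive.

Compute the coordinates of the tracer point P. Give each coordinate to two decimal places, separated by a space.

-3.22 1.94

A=(0,0), D=(7.00,0)
B = A + 2.00·(cos74°, sin74°) = (0.5513, 1.9225)
|BD| = 6.7292
circle(B,9.00) ∩ circle(D,10.00): a=1.9528, h=8.7856
  candidates: C₊=(4.9328,9.7840) cross=59.120; C₋=(-0.0873,-7.0548) cross=-59.120
  mode + wants cross > 0 → take C=(4.9328,9.7840) (cross=59.120)
ex = (C−B)/|BC| = (0.4868,0.8735); ey = (-0.8735,0.4868)
P = B + -1.82·ex + 3.30·ey = (-3.2173,1.9393)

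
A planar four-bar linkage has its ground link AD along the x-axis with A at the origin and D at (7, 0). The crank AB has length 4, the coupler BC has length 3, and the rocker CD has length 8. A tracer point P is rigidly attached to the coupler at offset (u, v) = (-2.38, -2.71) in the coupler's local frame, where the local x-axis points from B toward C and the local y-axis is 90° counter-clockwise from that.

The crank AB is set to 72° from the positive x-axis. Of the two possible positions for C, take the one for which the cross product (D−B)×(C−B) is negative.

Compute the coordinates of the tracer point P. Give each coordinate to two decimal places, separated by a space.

0.91 7.40

A=(0,0), D=(7.00,0)
B = A + 4.00·(cos72°, sin72°) = (1.2361, 3.8042)
|BD| = 6.9062
circle(B,3.00) ∩ circle(D,8.00): a=-0.5289, h=2.9530
  candidates: C₊=(2.4213,6.5602) cross=20.394; C₋=(-0.8320,1.6309) cross=-20.394
  mode - wants cross < 0 → take C=(-0.8320,1.6309) (cross=-20.394)
ex = (C−B)/|BC| = (-0.6894,-0.7244); ey = (0.7244,-0.6894)
P = B + -2.38·ex + -2.71·ey = (0.9135,7.3965)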